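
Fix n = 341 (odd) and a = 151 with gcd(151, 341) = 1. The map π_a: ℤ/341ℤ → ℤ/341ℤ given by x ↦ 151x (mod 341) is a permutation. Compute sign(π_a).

Trace 1: π^k(1) = [1, 151, 295, 215, 70, 340, 190] for k=0..6.
Cycle lengths of π_151 on ℤ/341ℤ: [10, 10, 10, 10, 10, 10, 10, 10, 10, 10, 10, 10, 10, 10, 10, 10, 10, 10, 10, 10, 10, 10, 10, 10, 10, 10, 10, 10, 10, 10, 10, 10, 10, 10, 1]; 35 cycles in total.
n − c = 341 − 35 = 306; sign = (−1)^306 = +1.
(151|341)_J = +1 (Zolotarev's lemma cross-check).

+1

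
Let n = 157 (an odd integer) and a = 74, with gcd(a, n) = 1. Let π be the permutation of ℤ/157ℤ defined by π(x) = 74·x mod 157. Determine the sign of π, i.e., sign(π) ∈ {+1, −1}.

Orbit of 46 under x↦74x: [46, 107, 68, 8, 121, 5, 56]… (length divides ord_157(74)).
The orbit structure of x ↦ 74x mod 157: 2 orbits of sizes [156, 1].
n − c = 157 − 2 = 155; sign = (−1)^155 = -1.

-1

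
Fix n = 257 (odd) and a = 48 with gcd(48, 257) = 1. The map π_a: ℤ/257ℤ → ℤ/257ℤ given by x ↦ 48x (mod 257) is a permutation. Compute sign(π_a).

-1

Orbit of 131 under x↦48x: [131, 120, 106, 205, 74, 211, 105]… (length divides ord_257(48)).
Decompose π into cycles: lengths [256, 1] (2 cycles, including the fixed point 0).
sign(π) = (−1)^{n − #cycles} = (−1)^{257−2} = (−1)^255 = -1.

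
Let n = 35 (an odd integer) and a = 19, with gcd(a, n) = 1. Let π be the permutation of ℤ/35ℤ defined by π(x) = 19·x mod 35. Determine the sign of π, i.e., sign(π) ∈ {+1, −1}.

Trace 19: π^k(19) = [19, 11, 34, 16, 24, 1] for k=0..5.
π_19 has 8 disjoint cycles with lengths [6, 6, 6, 6, 6, 2, 2, 1] on {0,…,34}.
With 8 cycles on 35 points, sign = (−1)^{35−8} = -1.
Check: (19/35) = -1 by Zolotarev.

-1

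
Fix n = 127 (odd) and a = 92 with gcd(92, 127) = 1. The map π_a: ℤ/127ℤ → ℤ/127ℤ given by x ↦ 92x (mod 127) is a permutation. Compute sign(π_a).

-1

Start at x=91: 91 → 117 → 96 → 69 → 125 → 70 → 90 → … (one orbit).
2 cycles of lengths [126, 1].
Σ(ℓ_i−1) = 127−2 = 125; sign = (−1)^125 = -1.
The Jacobi symbol (92|127) = -1 (Zolotarev) agrees.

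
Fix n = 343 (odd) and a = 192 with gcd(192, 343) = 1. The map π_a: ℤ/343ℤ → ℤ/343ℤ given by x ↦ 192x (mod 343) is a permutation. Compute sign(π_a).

Start at x=155: 155 → 262 → 226 → 174 → 137 → 236 → 36 → … (one orbit).
The orbit structure of x ↦ 192x mod 343: 4 orbits of sizes [294, 42, 6, 1].
sign(π) = (−1)^{n − #cycles} = (−1)^{343−4} = (−1)^339 = -1.
Check: (192/343) = -1 by Zolotarev.

-1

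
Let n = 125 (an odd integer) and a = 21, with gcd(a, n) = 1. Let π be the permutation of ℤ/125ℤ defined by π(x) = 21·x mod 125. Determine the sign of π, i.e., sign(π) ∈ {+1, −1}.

+1

Trace 51: π^k(51) = [51, 71, 116, 61, 31, 26, 46] for k=0..6.
π_21 has 13 disjoint cycles with lengths [25, 25, 25, 25, 5, 5, 5, 5, 1, 1, 1, 1, 1] on {0,…,124}.
Σ(ℓ_i−1) = 125−13 = 112; sign = (−1)^112 = +1.
Zolotarev: (21|125) = +1, matching the cycle-count sign.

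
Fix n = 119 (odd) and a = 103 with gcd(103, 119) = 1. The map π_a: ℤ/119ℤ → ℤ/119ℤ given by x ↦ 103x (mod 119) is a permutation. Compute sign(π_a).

Start at x=69: 69 → 86 → 52 → 1 → 103 → 18 → 69 (one orbit).
Cycle lengths of π_103 on ℤ/119ℤ: [6, 6, 6, 6, 6, 6, 6, 6, 6, 6, 6, 6, 6, 6, 6, 6, 6, 1, 1, 1, 1, 1, 1, 1, 1, 1, 1, 1, 1, 1, 1, 1, 1, 1]; 34 cycles in total.
sign(π) = (−1)^{n − #cycles} = (−1)^{119−34} = (−1)^85 = -1.

-1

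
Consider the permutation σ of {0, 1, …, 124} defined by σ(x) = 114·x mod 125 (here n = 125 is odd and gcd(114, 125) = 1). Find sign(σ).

Start at x=9: 9 → 26 → 89 → 21 → 19 → 41 → 49 → … (one orbit).
Cycle type of π: 50×2 + 10×2 + 2×2 + 1; total 7 cycles.
7 cycles on 125: each ℓ→(−1)^(ℓ−1), product (−1)^118 = +1.
Zolotarev: (114|125) = +1, matching the cycle-count sign.

+1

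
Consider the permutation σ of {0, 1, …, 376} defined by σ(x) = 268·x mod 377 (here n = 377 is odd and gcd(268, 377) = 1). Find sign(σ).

Start at x=326: 326 → 281 → 285 → 226 → 248 → 112 → 233 → … (one orbit).
20 cycles of lengths [28, 28, 28, 28, 28, 28, 28, 28, 28, 28, 28, 28, 7, 7, 7, 7, 4, 4, 4, 1].
n − c = 377 − 20 = 357; sign = (−1)^357 = -1.
Via Zolotarev, sign(π_{268}) = (268|377) = -1.

-1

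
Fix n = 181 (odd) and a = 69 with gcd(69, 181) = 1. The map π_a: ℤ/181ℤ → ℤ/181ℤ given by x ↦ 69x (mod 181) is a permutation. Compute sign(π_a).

-1

Orbit of 168 under x↦69x: [168, 8, 9, 78, 133, 127, 75]… (length divides ord_181(69)).
Cycle type of π: 180 + 1; total 2 cycles.
181 − 2 = 179 transpositions; sign(π) = (−1)^179 = -1.
The Jacobi symbol (69|181) = -1 (Zolotarev) agrees.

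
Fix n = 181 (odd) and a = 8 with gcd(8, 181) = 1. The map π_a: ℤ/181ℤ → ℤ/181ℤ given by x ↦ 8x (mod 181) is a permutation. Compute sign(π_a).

-1

Orbit of 86 under x↦8x: [86, 145, 74, 49, 30, 59, 110]… (length divides ord_181(8)).
Cycle type of π: 60×3 + 1; total 4 cycles.
sign(π) = (−1)^{n − #cycles} = (−1)^{181−4} = (−1)^177 = -1.
Via Zolotarev, sign(π_{8}) = (8|181) = -1.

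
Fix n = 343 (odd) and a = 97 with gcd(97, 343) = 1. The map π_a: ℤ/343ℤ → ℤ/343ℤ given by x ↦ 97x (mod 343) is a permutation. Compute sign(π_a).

Trace 99: π^k(99) = [99, 342, 246, 195, 50, 48, 197] for k=0..6.
46 cycles of lengths [14, 14, 14, 14, 14, 14, 14, 14, 14, 14, 14, 14, 14, 14, 14, 14, 14, 14, 14, 14, 14, 2, 2, 2, 2, 2, 2, 2, 2, 2, 2, 2, 2, 2, 2, 2, 2, 2, 2, 2, 2, 2, 2, 2, 2, 1].
With 46 cycles on 343 points, sign = (−1)^{343−46} = -1.
Via Zolotarev, sign(π_{97}) = (97|343) = -1.

-1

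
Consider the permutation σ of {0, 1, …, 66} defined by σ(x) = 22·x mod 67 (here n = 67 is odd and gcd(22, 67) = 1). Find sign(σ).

Start at x=1: 1 → 22 → 15 → 62 → 24 → 59 → 25 → … (one orbit).
Decompose π into cycles: lengths [11, 11, 11, 11, 11, 11, 1] (7 cycles, including the fixed point 0).
67 − 7 = 60 transpositions; sign(π) = (−1)^60 = +1.
The Jacobi symbol (22|67) = +1 (Zolotarev) agrees.

+1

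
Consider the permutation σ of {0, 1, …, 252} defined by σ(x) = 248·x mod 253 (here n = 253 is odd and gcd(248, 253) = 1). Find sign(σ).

-1

Start at x=156: 156 → 232 → 105 → 234 → 95 → 31 → 98 → … (one orbit).
The orbit structure of x ↦ 248x mod 253: 6 orbits of sizes [110, 110, 11, 11, 10, 1].
sign(π) = (−1)^{n − #cycles} = (−1)^{253−6} = (−1)^247 = -1.
Check: (248/253) = -1 by Zolotarev.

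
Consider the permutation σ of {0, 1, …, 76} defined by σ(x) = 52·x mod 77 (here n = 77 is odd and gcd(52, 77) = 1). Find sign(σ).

+1

Trace 41: π^k(41) = [41, 53, 61, 15, 10, 58, 13] for k=0..6.
5 cycles of lengths [30, 30, 10, 6, 1].
sign(π) = (−1)^{n − #cycles} = (−1)^{77−5} = (−1)^72 = +1.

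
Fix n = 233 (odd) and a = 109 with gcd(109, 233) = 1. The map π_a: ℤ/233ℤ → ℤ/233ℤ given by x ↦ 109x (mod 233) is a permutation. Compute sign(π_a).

+1

Trace 218: π^k(218) = [218, 229, 30, 8, 173, 217, 120] for k=0..6.
Cycle lengths of π_109 on ℤ/233ℤ: [116, 116, 1]; 3 cycles in total.
3 cycles on 233: each ℓ→(−1)^(ℓ−1), product (−1)^230 = +1.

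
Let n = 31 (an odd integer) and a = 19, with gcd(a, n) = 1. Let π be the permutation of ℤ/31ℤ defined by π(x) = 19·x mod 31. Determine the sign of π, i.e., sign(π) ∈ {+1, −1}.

+1

Start at x=10: 10 → 4 → 14 → 18 → 1 → 19 → 20 → … (one orbit).
3 cycles of lengths [15, 15, 1].
3 cycles on 31: each ℓ→(−1)^(ℓ−1), product (−1)^28 = +1.
The Jacobi symbol (19|31) = +1 (Zolotarev) agrees.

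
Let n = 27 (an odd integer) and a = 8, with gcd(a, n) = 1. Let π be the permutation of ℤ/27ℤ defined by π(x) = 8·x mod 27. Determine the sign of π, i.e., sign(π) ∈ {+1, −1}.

Start at x=10: 10 → 26 → 19 → 17 → 1 → 8 → 10 (one orbit).
8 cycles of lengths [6, 6, 6, 2, 2, 2, 2, 1].
With 8 cycles on 27 points, sign = (−1)^{27−8} = -1.
The Jacobi symbol (8|27) = -1 (Zolotarev) agrees.

-1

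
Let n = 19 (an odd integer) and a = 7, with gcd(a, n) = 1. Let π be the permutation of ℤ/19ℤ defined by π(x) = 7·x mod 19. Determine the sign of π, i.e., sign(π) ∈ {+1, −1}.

Start at x=11: 11 → 1 → 7 → 11 (one orbit).
7 cycles of lengths [3, 3, 3, 3, 3, 3, 1].
7 cycles on 19: each ℓ→(−1)^(ℓ−1), product (−1)^12 = +1.
Zolotarev: (7|19) = +1, matching the cycle-count sign.

+1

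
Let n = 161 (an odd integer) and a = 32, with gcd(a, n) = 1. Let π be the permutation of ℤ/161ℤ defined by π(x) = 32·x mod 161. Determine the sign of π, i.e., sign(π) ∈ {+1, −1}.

+1

Orbit of 93 under x↦32x: [93, 78, 81, 16, 29, 123, 72]… (length divides ord_161(32)).
π_32 has 9 disjoint cycles with lengths [33, 33, 33, 33, 11, 11, 3, 3, 1] on {0,…,160}.
9 cycles on 161: each ℓ→(−1)^(ℓ−1), product (−1)^152 = +1.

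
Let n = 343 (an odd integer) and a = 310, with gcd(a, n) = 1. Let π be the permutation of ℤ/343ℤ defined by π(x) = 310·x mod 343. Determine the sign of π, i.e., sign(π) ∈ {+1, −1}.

Trace 162: π^k(162) = [162, 142, 116, 288, 100, 130, 169] for k=0..6.
Cycle lengths of π_310 on ℤ/343ℤ: [147, 147, 21, 21, 3, 3, 1]; 7 cycles in total.
343 − 7 = 336 transpositions; sign(π) = (−1)^336 = +1.
Via Zolotarev, sign(π_{310}) = (310|343) = +1.

+1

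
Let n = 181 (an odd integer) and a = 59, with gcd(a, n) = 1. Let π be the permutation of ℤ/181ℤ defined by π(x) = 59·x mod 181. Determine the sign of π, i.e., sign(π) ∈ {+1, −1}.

+1

Trace 125: π^k(125) = [125, 135, 1, 59, 42] for k=0..4.
π_59 has 37 disjoint cycles with lengths [5, 5, 5, 5, 5, 5, 5, 5, 5, 5, 5, 5, 5, 5, 5, 5, 5, 5, 5, 5, 5, 5, 5, 5, 5, 5, 5, 5, 5, 5, 5, 5, 5, 5, 5, 5, 1] on {0,…,180}.
181 − 37 = 144 transpositions; sign(π) = (−1)^144 = +1.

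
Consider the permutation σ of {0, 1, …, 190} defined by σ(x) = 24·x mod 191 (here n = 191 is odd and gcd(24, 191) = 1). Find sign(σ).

+1

Trace 109: π^k(109) = [109, 133, 136, 17, 26, 51, 78] for k=0..6.
Cycle lengths of π_24 on ℤ/191ℤ: [95, 95, 1]; 3 cycles in total.
sign(π) = (−1)^{n − #cycles} = (−1)^{191−3} = (−1)^188 = +1.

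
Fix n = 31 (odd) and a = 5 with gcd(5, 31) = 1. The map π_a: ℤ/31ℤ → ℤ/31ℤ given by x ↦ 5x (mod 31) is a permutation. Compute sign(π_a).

+1

Start at x=5: 5 → 25 → 1 → 5 (one orbit).
11 cycles of lengths [3, 3, 3, 3, 3, 3, 3, 3, 3, 3, 1].
11 cycles on 31: each ℓ→(−1)^(ℓ−1), product (−1)^20 = +1.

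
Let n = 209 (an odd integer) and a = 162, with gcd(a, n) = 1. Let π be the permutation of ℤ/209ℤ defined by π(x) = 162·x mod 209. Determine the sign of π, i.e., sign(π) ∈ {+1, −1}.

+1

Start at x=127: 127 → 92 → 65 → 80 → 2 → 115 → 29 → … (one orbit).
Cycle lengths of π_162 on ℤ/209ℤ: [90, 90, 18, 10, 1]; 5 cycles in total.
sign(π) = (−1)^{n − #cycles} = (−1)^{209−5} = (−1)^204 = +1.
Via Zolotarev, sign(π_{162}) = (162|209) = +1.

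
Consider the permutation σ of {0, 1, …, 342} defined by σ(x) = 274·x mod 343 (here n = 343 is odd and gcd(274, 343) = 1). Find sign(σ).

Trace 260: π^k(260) = [260, 239, 316, 148, 78, 106, 232] for k=0..6.
Cycle type of π: 49×6 + 7×6 + 1×7; total 19 cycles.
Σ(ℓ_i−1) = 343−19 = 324; sign = (−1)^324 = +1.
(274|343)_J = +1 (Zolotarev's lemma cross-check).

+1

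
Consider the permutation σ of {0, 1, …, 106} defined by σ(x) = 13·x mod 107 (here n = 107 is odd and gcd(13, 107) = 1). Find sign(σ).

+1

Start at x=92: 92 → 19 → 33 → 1 → 13 → 62 → 57 → … (one orbit).
π_13 has 3 disjoint cycles with lengths [53, 53, 1] on {0,…,106}.
n − c = 107 − 3 = 104; sign = (−1)^104 = +1.
Via Zolotarev, sign(π_{13}) = (13|107) = +1.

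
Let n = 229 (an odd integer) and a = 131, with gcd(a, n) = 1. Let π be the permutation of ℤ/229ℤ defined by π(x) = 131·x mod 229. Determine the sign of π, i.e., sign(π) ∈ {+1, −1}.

-1

Orbit of 72 under x↦131x: [72, 43, 137, 85, 143, 184, 59]… (length divides ord_229(131)).
Cycle lengths of π_131 on ℤ/229ℤ: [228, 1]; 2 cycles in total.
2 cycles on 229: each ℓ→(−1)^(ℓ−1), product (−1)^227 = -1.
Via Zolotarev, sign(π_{131}) = (131|229) = -1.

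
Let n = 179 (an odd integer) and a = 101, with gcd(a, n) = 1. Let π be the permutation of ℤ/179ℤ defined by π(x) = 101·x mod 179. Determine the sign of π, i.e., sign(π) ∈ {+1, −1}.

Trace 121: π^k(121) = [121, 49, 116, 81, 126, 17, 106] for k=0..6.
Cycle lengths of π_101 on ℤ/179ℤ: [89, 89, 1]; 3 cycles in total.
Σ(ℓ_i−1) = 179−3 = 176; sign = (−1)^176 = +1.

+1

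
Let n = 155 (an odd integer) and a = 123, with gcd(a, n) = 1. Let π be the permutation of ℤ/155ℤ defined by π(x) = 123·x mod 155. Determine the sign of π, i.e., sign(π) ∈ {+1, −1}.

Trace 92: π^k(92) = [92, 1, 123, 94] for k=0..3.
Cycle lengths of π_123 on ℤ/155ℤ: [4, 4, 4, 4, 4, 4, 4, 4, 4, 4, 4, 4, 4, 4, 4, 4, 4, 4, 4, 4, 4, 4, 4, 4, 4, 4, 4, 4, 4, 4, 4, 2, 2, 2, 2, 2, 2, 2, 2, 2, 2, 2, 2, 2, 2, 2, 1]; 47 cycles in total.
47 cycles on 155: each ℓ→(−1)^(ℓ−1), product (−1)^108 = +1.

+1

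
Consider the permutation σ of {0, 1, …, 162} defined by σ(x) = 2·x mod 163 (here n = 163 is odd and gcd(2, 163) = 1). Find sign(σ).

Orbit of 91 under x↦2x: [91, 19, 38, 76, 152, 141, 119]… (length divides ord_163(2)).
Cycle type of π: 162 + 1; total 2 cycles.
n − c = 163 − 2 = 161; sign = (−1)^161 = -1.
(2|163)_J = -1 (Zolotarev's lemma cross-check).

-1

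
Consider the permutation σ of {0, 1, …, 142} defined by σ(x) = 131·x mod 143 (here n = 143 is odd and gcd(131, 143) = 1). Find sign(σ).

Start at x=1: 1 → 131 → 1 (one orbit).
Cycle lengths of π_131 on ℤ/143ℤ: [2, 2, 2, 2, 2, 2, 2, 2, 2, 2, 2, 2, 2, 2, 2, 2, 2, 2, 2, 2, 2, 2, 2, 2, 2, 2, 2, 2, 2, 2, 2, 2, 2, 2, 2, 2, 2, 2, 2, 2, 2, 2, 2, 2, 2, 2, 2, 2, 2, 2, 2, 2, 2, 2, 2, 2, 2, 2, 2, 2, 2, 2, 2, 2, 2, 1, 1, 1, 1, 1, 1, 1, 1, 1, 1, 1, 1, 1]; 78 cycles in total.
78 cycles on 143: each ℓ→(−1)^(ℓ−1), product (−1)^65 = -1.
Check: (131/143) = -1 by Zolotarev.

-1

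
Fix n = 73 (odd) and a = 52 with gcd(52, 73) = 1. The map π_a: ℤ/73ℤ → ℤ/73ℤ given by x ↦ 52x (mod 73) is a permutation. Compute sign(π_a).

Trace 51: π^k(51) = [51, 24, 7, 72, 21, 70, 63] for k=0..6.
π_52 has 4 disjoint cycles with lengths [24, 24, 24, 1] on {0,…,72}.
n − c = 73 − 4 = 69; sign = (−1)^69 = -1.
The Jacobi symbol (52|73) = -1 (Zolotarev) agrees.

-1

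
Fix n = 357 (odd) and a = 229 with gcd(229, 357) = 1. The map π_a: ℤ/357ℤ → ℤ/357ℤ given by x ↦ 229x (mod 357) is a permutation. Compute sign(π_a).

Orbit of 67 under x↦229x: [67, 349, 310, 304, 1, 229, 319]… (length divides ord_357(229)).
Cycle type of π: 24×12 + 8×6 + 6×3 + 1×3; total 24 cycles.
n − c = 357 − 24 = 333; sign = (−1)^333 = -1.

-1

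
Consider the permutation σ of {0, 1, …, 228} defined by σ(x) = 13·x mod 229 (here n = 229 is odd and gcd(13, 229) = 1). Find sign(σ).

Orbit of 143 under x↦13x: [143, 27, 122, 212, 8, 104, 207]… (length divides ord_229(13)).
Decompose π into cycles: lengths [76, 76, 76, 1] (4 cycles, including the fixed point 0).
With 4 cycles on 229 points, sign = (−1)^{229−4} = -1.
The Jacobi symbol (13|229) = -1 (Zolotarev) agrees.

-1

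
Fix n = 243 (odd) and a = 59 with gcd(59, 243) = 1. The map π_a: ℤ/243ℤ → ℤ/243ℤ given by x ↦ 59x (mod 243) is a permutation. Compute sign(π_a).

-1

Trace 76: π^k(76) = [76, 110, 172, 185, 223, 35, 121] for k=0..6.
Cycle lengths of π_59 on ℤ/243ℤ: [162, 54, 18, 6, 2, 1]; 6 cycles in total.
6 cycles on 243: each ℓ→(−1)^(ℓ−1), product (−1)^237 = -1.
The Jacobi symbol (59|243) = -1 (Zolotarev) agrees.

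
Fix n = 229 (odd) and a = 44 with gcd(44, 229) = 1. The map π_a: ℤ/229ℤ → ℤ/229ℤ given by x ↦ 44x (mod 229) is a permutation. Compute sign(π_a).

+1

Trace 27: π^k(27) = [27, 43, 60, 121, 57, 218, 203] for k=0..6.
The orbit structure of x ↦ 44x mod 229: 13 orbits of sizes [19, 19, 19, 19, 19, 19, 19, 19, 19, 19, 19, 19, 1].
sign(π) = (−1)^{n − #cycles} = (−1)^{229−13} = (−1)^216 = +1.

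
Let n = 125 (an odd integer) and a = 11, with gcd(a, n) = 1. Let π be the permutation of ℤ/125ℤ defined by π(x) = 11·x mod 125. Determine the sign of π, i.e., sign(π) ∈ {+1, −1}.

+1

Orbit of 26 under x↦11x: [26, 36, 21, 106, 41, 76, 86]… (length divides ord_125(11)).
Cycle lengths of π_11 on ℤ/125ℤ: [25, 25, 25, 25, 5, 5, 5, 5, 1, 1, 1, 1, 1]; 13 cycles in total.
sign(π) = (−1)^{n − #cycles} = (−1)^{125−13} = (−1)^112 = +1.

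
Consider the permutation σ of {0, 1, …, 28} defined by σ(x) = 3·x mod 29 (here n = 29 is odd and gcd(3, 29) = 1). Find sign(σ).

-1

Start at x=14: 14 → 13 → 10 → 1 → 3 → 9 → 27 → … (one orbit).
π_3 has 2 disjoint cycles with lengths [28, 1] on {0,…,28}.
n − c = 29 − 2 = 27; sign = (−1)^27 = -1.
(3|29)_J = -1 (Zolotarev's lemma cross-check).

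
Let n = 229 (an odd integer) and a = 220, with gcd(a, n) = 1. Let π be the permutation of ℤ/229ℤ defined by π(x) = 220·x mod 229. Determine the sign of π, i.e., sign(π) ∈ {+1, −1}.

+1

Orbit of 15 under x↦220x: [15, 94, 70, 57, 174, 37, 125]… (length divides ord_229(220)).
Decompose π into cycles: lengths [114, 114, 1] (3 cycles, including the fixed point 0).
3 cycles on 229: each ℓ→(−1)^(ℓ−1), product (−1)^226 = +1.
The Jacobi symbol (220|229) = +1 (Zolotarev) agrees.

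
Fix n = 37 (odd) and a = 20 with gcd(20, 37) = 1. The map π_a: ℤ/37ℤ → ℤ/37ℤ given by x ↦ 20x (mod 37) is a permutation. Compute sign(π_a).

Orbit of 20 under x↦20x: [20, 30, 8, 12, 18, 27, 22]… (length divides ord_37(20)).
Cycle type of π: 36 + 1; total 2 cycles.
Σ(ℓ_i−1) = 37−2 = 35; sign = (−1)^35 = -1.

-1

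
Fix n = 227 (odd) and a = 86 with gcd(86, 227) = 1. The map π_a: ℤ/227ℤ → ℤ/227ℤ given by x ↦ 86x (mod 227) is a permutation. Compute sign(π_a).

Start at x=213: 213 → 158 → 195 → 199 → 89 → 163 → 171 → … (one orbit).
π_86 has 2 disjoint cycles with lengths [226, 1] on {0,…,226}.
With 2 cycles on 227 points, sign = (−1)^{227−2} = -1.
Zolotarev: (86|227) = -1, matching the cycle-count sign.

-1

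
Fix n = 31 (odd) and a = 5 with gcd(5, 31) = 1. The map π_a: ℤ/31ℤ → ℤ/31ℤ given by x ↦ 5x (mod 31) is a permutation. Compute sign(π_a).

+1

Trace 5: π^k(5) = [5, 25, 1] for k=0..2.
Cycle type of π: 3×10 + 1; total 11 cycles.
Σ(ℓ_i−1) = 31−11 = 20; sign = (−1)^20 = +1.
The Jacobi symbol (5|31) = +1 (Zolotarev) agrees.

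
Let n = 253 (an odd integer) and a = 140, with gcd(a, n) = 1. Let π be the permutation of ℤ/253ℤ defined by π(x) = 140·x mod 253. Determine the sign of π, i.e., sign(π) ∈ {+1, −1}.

Trace 164: π^k(164) = [164, 190, 35, 93, 117, 188, 8] for k=0..6.
Cycle type of π: 110×2 + 11×2 + 10 + 1; total 6 cycles.
With 6 cycles on 253 points, sign = (−1)^{253−6} = -1.

-1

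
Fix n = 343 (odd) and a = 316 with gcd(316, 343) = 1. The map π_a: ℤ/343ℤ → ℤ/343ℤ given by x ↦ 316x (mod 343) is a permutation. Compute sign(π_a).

Start at x=120: 120 → 190 → 15 → 281 → 302 → 78 → 295 → … (one orbit).
Decompose π into cycles: lengths [49, 49, 49, 49, 49, 49, 7, 7, 7, 7, 7, 7, 1, 1, 1, 1, 1, 1, 1] (19 cycles, including the fixed point 0).
sign(π) = (−1)^{n − #cycles} = (−1)^{343−19} = (−1)^324 = +1.

+1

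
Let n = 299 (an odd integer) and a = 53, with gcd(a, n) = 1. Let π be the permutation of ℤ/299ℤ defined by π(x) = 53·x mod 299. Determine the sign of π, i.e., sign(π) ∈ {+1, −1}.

Trace 14: π^k(14) = [14, 144, 157, 248, 287, 261, 79] for k=0..6.
Cycle lengths of π_53 on ℤ/299ℤ: [22, 22, 22, 22, 22, 22, 22, 22, 22, 22, 22, 22, 22, 1, 1, 1, 1, 1, 1, 1, 1, 1, 1, 1, 1, 1]; 26 cycles in total.
n − c = 299 − 26 = 273; sign = (−1)^273 = -1.
The Jacobi symbol (53|299) = -1 (Zolotarev) agrees.

-1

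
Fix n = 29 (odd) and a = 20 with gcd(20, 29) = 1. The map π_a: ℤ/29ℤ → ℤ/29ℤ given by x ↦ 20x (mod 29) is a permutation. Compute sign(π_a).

Start at x=16: 16 → 1 → 20 → 23 → 25 → 7 → 24 → 16 (one orbit).
Cycle lengths of π_20 on ℤ/29ℤ: [7, 7, 7, 7, 1]; 5 cycles in total.
With 5 cycles on 29 points, sign = (−1)^{29−5} = +1.
(20|29)_J = +1 (Zolotarev's lemma cross-check).

+1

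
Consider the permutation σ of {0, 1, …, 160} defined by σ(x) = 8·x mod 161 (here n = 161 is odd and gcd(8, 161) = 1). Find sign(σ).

Trace 29: π^k(29) = [29, 71, 85, 36, 127, 50, 78] for k=0..6.
Cycle lengths of π_8 on ℤ/161ℤ: [11, 11, 11, 11, 11, 11, 11, 11, 11, 11, 11, 11, 11, 11, 1, 1, 1, 1, 1, 1, 1]; 21 cycles in total.
21 cycles on 161: each ℓ→(−1)^(ℓ−1), product (−1)^140 = +1.

+1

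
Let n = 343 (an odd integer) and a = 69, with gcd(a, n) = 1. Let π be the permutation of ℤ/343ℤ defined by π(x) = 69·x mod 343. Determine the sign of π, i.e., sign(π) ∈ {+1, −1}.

-1

Start at x=181: 181 → 141 → 125 → 50 → 20 → 8 → 209 → … (one orbit).
10 cycles of lengths [98, 98, 98, 14, 14, 14, 2, 2, 2, 1].
n − c = 343 − 10 = 333; sign = (−1)^333 = -1.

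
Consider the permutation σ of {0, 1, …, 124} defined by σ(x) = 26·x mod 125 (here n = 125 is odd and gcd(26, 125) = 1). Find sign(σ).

Trace 51: π^k(51) = [51, 76, 101, 1, 26] for k=0..4.
45 cycles of lengths [5, 5, 5, 5, 5, 5, 5, 5, 5, 5, 5, 5, 5, 5, 5, 5, 5, 5, 5, 5, 1, 1, 1, 1, 1, 1, 1, 1, 1, 1, 1, 1, 1, 1, 1, 1, 1, 1, 1, 1, 1, 1, 1, 1, 1].
45 cycles on 125: each ℓ→(−1)^(ℓ−1), product (−1)^80 = +1.
Check: (26/125) = +1 by Zolotarev.

+1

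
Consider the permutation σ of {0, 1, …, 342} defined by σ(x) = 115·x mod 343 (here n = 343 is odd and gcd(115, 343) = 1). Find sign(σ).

Orbit of 8 under x↦115x: [8, 234, 156, 104, 298, 313, 323]… (length divides ord_343(115)).
π_115 has 4 disjoint cycles with lengths [294, 42, 6, 1] on {0,…,342}.
4 cycles on 343: each ℓ→(−1)^(ℓ−1), product (−1)^339 = -1.
(115|343)_J = -1 (Zolotarev's lemma cross-check).

-1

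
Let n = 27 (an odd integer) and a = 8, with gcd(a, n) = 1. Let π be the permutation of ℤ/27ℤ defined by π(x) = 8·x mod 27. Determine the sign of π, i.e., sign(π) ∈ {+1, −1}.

Trace 1: π^k(1) = [1, 8, 10, 26, 19, 17] for k=0..5.
The orbit structure of x ↦ 8x mod 27: 8 orbits of sizes [6, 6, 6, 2, 2, 2, 2, 1].
27 − 8 = 19 transpositions; sign(π) = (−1)^19 = -1.
(8|27)_J = -1 (Zolotarev's lemma cross-check).

-1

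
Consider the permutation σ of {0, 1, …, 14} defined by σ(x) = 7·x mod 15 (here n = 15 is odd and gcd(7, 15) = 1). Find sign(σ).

-1

Trace 4: π^k(4) = [4, 13, 1, 7] for k=0..3.
π_7 has 6 disjoint cycles with lengths [4, 4, 4, 1, 1, 1] on {0,…,14}.
6 cycles on 15: each ℓ→(−1)^(ℓ−1), product (−1)^9 = -1.
Check: (7/15) = -1 by Zolotarev.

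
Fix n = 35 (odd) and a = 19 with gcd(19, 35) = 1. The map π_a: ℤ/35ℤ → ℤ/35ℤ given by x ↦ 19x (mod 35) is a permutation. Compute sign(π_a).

-1

Start at x=16: 16 → 24 → 1 → 19 → 11 → 34 → 16 (one orbit).
Cycle type of π: 6×5 + 2×2 + 1; total 8 cycles.
With 8 cycles on 35 points, sign = (−1)^{35−8} = -1.
Zolotarev: (19|35) = -1, matching the cycle-count sign.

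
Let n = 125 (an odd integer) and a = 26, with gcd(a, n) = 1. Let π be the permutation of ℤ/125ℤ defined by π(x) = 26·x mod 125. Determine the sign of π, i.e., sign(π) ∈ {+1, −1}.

+1

Start at x=1: 1 → 26 → 51 → 76 → 101 → 1 (one orbit).
Cycle lengths of π_26 on ℤ/125ℤ: [5, 5, 5, 5, 5, 5, 5, 5, 5, 5, 5, 5, 5, 5, 5, 5, 5, 5, 5, 5, 1, 1, 1, 1, 1, 1, 1, 1, 1, 1, 1, 1, 1, 1, 1, 1, 1, 1, 1, 1, 1, 1, 1, 1, 1]; 45 cycles in total.
Σ(ℓ_i−1) = 125−45 = 80; sign = (−1)^80 = +1.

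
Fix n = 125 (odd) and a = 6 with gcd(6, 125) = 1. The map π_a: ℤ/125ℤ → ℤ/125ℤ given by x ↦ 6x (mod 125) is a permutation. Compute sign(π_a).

+1

Start at x=11: 11 → 66 → 21 → 1 → 6 → 36 → 91 → … (one orbit).
The orbit structure of x ↦ 6x mod 125: 13 orbits of sizes [25, 25, 25, 25, 5, 5, 5, 5, 1, 1, 1, 1, 1].
13 cycles on 125: each ℓ→(−1)^(ℓ−1), product (−1)^112 = +1.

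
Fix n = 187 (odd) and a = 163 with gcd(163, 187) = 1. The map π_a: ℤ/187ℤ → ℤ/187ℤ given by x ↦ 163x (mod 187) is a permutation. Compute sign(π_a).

-1

Start at x=27: 27 → 100 → 31 → 4 → 91 → 60 → 56 → … (one orbit).
π_163 has 6 disjoint cycles with lengths [80, 80, 16, 5, 5, 1] on {0,…,186}.
With 6 cycles on 187 points, sign = (−1)^{187−6} = -1.
Check: (163/187) = -1 by Zolotarev.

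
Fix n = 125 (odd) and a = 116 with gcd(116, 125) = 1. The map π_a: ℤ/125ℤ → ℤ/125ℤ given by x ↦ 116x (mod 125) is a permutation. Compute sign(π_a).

Orbit of 101 under x↦116x: [101, 91, 56, 121, 36, 51, 41]… (length divides ord_125(116)).
13 cycles of lengths [25, 25, 25, 25, 5, 5, 5, 5, 1, 1, 1, 1, 1].
sign(π) = (−1)^{n − #cycles} = (−1)^{125−13} = (−1)^112 = +1.

+1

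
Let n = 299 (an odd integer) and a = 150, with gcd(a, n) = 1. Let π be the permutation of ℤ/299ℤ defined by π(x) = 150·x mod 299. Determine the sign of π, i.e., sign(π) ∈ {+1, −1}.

-1

Trace 25: π^k(25) = [25, 162, 81, 190, 95, 197, 248] for k=0..6.
Cycle lengths of π_150 on ℤ/299ℤ: [132, 132, 12, 11, 11, 1]; 6 cycles in total.
With 6 cycles on 299 points, sign = (−1)^{299−6} = -1.
The Jacobi symbol (150|299) = -1 (Zolotarev) agrees.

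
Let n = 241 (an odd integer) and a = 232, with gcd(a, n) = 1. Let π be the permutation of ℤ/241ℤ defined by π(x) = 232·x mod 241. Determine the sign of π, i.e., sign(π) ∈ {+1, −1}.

Orbit of 106 under x↦232x: [106, 10, 151, 87, 181, 58, 201]… (length divides ord_241(232)).
Cycle type of π: 60×4 + 1; total 5 cycles.
n − c = 241 − 5 = 236; sign = (−1)^236 = +1.
Check: (232/241) = +1 by Zolotarev.

+1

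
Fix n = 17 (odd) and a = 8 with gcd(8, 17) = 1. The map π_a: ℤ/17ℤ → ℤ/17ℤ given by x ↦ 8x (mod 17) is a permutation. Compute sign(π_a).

Orbit of 9 under x↦8x: [9, 4, 15, 1, 8, 13, 2]… (length divides ord_17(8)).
3 cycles of lengths [8, 8, 1].
n − c = 17 − 3 = 14; sign = (−1)^14 = +1.
Check: (8/17) = +1 by Zolotarev.

+1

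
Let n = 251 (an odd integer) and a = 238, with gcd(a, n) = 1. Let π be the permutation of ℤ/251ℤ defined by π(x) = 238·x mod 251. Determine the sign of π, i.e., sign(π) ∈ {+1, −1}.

Orbit of 168 under x↦238x: [168, 75, 29, 125, 132, 41, 220]… (length divides ord_251(238)).
Cycle type of π: 250 + 1; total 2 cycles.
Σ(ℓ_i−1) = 251−2 = 249; sign = (−1)^249 = -1.

-1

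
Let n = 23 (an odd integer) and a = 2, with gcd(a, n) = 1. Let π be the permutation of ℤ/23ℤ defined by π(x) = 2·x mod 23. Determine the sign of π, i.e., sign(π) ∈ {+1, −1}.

+1

Orbit of 16 under x↦2x: [16, 9, 18, 13, 3, 6, 12]… (length divides ord_23(2)).
π_2 has 3 disjoint cycles with lengths [11, 11, 1] on {0,…,22}.
With 3 cycles on 23 points, sign = (−1)^{23−3} = +1.
The Jacobi symbol (2|23) = +1 (Zolotarev) agrees.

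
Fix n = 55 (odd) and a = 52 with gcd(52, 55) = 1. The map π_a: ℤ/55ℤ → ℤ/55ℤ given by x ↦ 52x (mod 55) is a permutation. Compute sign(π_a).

+1

Start at x=34: 34 → 8 → 31 → 17 → 4 → 43 → 36 → … (one orbit).
π_52 has 5 disjoint cycles with lengths [20, 20, 10, 4, 1] on {0,…,54}.
55 − 5 = 50 transpositions; sign(π) = (−1)^50 = +1.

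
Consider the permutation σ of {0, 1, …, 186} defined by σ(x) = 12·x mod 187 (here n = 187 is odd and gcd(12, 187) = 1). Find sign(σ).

-1

Trace 78: π^k(78) = [78, 1, 12, 144, 45, 166, 122] for k=0..6.
The orbit structure of x ↦ 12x mod 187: 22 orbits of sizes [16, 16, 16, 16, 16, 16, 16, 16, 16, 16, 16, 1, 1, 1, 1, 1, 1, 1, 1, 1, 1, 1].
sign(π) = (−1)^{n − #cycles} = (−1)^{187−22} = (−1)^165 = -1.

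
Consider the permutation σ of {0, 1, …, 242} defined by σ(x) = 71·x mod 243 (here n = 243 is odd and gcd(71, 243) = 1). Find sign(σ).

-1

Orbit of 134 under x↦71x: [134, 37, 197, 136, 179, 73, 80]… (length divides ord_243(71)).
Cycle type of π: 54×3 + 18×3 + 6×3 + 2×4 + 1; total 14 cycles.
n − c = 243 − 14 = 229; sign = (−1)^229 = -1.
Check: (71/243) = -1 by Zolotarev.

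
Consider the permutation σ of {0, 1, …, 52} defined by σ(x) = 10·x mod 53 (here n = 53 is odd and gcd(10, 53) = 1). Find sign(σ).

+1

Trace 24: π^k(24) = [24, 28, 15, 44, 16, 1, 10] for k=0..6.
The orbit structure of x ↦ 10x mod 53: 5 orbits of sizes [13, 13, 13, 13, 1].
sign(π) = (−1)^{n − #cycles} = (−1)^{53−5} = (−1)^48 = +1.
Check: (10/53) = +1 by Zolotarev.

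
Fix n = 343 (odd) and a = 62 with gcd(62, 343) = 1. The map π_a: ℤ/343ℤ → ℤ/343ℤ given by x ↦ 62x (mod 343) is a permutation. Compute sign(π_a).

-1

Start at x=330: 330 → 223 → 106 → 55 → 323 → 132 → 295 → … (one orbit).
10 cycles of lengths [98, 98, 98, 14, 14, 14, 2, 2, 2, 1].
Σ(ℓ_i−1) = 343−10 = 333; sign = (−1)^333 = -1.
Via Zolotarev, sign(π_{62}) = (62|343) = -1.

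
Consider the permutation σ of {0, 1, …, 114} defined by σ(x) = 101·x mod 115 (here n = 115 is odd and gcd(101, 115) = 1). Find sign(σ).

Trace 81: π^k(81) = [81, 16, 6, 31, 26, 96, 36] for k=0..6.
π_101 has 15 disjoint cycles with lengths [11, 11, 11, 11, 11, 11, 11, 11, 11, 11, 1, 1, 1, 1, 1] on {0,…,114}.
Σ(ℓ_i−1) = 115−15 = 100; sign = (−1)^100 = +1.

+1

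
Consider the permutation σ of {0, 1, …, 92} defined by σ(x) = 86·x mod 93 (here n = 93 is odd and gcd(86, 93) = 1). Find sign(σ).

Start at x=29: 29 → 76 → 26 → 4 → 65 → 10 → 23 → … (one orbit).
Cycle type of π: 30×3 + 2 + 1; total 5 cycles.
sign(π) = (−1)^{n − #cycles} = (−1)^{93−5} = (−1)^88 = +1.
The Jacobi symbol (86|93) = +1 (Zolotarev) agrees.

+1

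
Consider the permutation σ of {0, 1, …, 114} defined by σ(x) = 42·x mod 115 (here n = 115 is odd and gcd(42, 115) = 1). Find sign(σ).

Orbit of 6 under x↦42x: [6, 22, 4, 53, 41, 112, 104]… (length divides ord_115(42)).
Cycle type of π: 44×2 + 22 + 4 + 1; total 5 cycles.
115 − 5 = 110 transpositions; sign(π) = (−1)^110 = +1.
(42|115)_J = +1 (Zolotarev's lemma cross-check).

+1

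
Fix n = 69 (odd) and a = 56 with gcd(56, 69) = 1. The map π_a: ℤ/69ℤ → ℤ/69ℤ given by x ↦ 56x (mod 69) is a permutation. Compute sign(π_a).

Trace 4: π^k(4) = [4, 17, 55, 44, 49, 53, 1] for k=0..6.
π_56 has 5 disjoint cycles with lengths [22, 22, 22, 2, 1] on {0,…,68}.
69 − 5 = 64 transpositions; sign(π) = (−1)^64 = +1.
Via Zolotarev, sign(π_{56}) = (56|69) = +1.

+1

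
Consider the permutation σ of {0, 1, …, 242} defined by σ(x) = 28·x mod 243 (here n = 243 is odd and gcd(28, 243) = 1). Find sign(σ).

Orbit of 217 under x↦28x: [217, 1, 28, 55, 82, 109, 136]… (length divides ord_243(28)).
Cycle lengths of π_28 on ℤ/243ℤ: [9, 9, 9, 9, 9, 9, 9, 9, 9, 9, 9, 9, 9, 9, 9, 9, 9, 9, 3, 3, 3, 3, 3, 3, 3, 3, 3, 3, 3, 3, 3, 3, 3, 3, 3, 3, 1, 1, 1, 1, 1, 1, 1, 1, 1, 1, 1, 1, 1, 1, 1, 1, 1, 1, 1, 1, 1, 1, 1, 1, 1, 1, 1]; 63 cycles in total.
63 cycles on 243: each ℓ→(−1)^(ℓ−1), product (−1)^180 = +1.
Zolotarev: (28|243) = +1, matching the cycle-count sign.

+1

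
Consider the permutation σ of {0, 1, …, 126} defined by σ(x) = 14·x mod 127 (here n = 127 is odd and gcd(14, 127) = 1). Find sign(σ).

-1

Trace 34: π^k(34) = [34, 95, 60, 78, 76, 48, 37] for k=0..6.
The orbit structure of x ↦ 14x mod 127: 2 orbits of sizes [126, 1].
Σ(ℓ_i−1) = 127−2 = 125; sign = (−1)^125 = -1.
Via Zolotarev, sign(π_{14}) = (14|127) = -1.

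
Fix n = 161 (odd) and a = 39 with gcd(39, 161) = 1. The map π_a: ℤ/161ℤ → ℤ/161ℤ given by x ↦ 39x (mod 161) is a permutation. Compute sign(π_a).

+1

Orbit of 2 under x↦39x: [2, 78, 144, 142, 64, 81, 100]… (length divides ord_161(39)).
9 cycles of lengths [33, 33, 33, 33, 11, 11, 3, 3, 1].
n − c = 161 − 9 = 152; sign = (−1)^152 = +1.
Via Zolotarev, sign(π_{39}) = (39|161) = +1.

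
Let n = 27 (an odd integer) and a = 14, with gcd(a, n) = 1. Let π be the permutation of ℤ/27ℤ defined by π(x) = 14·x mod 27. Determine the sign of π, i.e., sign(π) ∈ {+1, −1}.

Trace 19: π^k(19) = [19, 23, 25, 26, 13, 20, 10] for k=0..6.
The orbit structure of x ↦ 14x mod 27: 4 orbits of sizes [18, 6, 2, 1].
With 4 cycles on 27 points, sign = (−1)^{27−4} = -1.

-1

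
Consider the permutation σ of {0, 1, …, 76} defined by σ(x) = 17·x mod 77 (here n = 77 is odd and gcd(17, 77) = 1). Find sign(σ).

Orbit of 76 under x↦17x: [76, 60, 19, 15, 24, 23, 6]… (length divides ord_77(17)).
π_17 has 5 disjoint cycles with lengths [30, 30, 10, 6, 1] on {0,…,76}.
Σ(ℓ_i−1) = 77−5 = 72; sign = (−1)^72 = +1.

+1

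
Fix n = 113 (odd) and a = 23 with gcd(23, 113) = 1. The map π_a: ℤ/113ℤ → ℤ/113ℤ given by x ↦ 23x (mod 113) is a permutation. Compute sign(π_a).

Trace 6: π^k(6) = [6, 25, 10, 4, 92, 82, 78] for k=0..6.
The orbit structure of x ↦ 23x mod 113: 2 orbits of sizes [112, 1].
113 − 2 = 111 transpositions; sign(π) = (−1)^111 = -1.

-1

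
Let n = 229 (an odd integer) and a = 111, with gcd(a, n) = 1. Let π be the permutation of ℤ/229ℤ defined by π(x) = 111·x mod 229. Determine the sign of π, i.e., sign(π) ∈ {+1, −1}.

Start at x=111: 111 → 184 → 43 → 193 → 126 → 17 → 55 → … (one orbit).
5 cycles of lengths [57, 57, 57, 57, 1].
sign(π) = (−1)^{n − #cycles} = (−1)^{229−5} = (−1)^224 = +1.
Zolotarev: (111|229) = +1, matching the cycle-count sign.

+1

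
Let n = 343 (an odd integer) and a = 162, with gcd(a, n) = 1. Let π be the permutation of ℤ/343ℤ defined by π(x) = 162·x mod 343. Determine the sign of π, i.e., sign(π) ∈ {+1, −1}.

Start at x=92: 92 → 155 → 71 → 183 → 148 → 309 → 323 → … (one orbit).
Cycle type of π: 49×6 + 7×6 + 1×7; total 19 cycles.
Σ(ℓ_i−1) = 343−19 = 324; sign = (−1)^324 = +1.

+1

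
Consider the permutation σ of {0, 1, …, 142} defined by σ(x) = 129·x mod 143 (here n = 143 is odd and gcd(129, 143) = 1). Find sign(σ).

-1

Trace 1: π^k(1) = [1, 129, 53, 116, 92, 142, 14] for k=0..6.
Decompose π into cycles: lengths [10, 10, 10, 10, 10, 10, 10, 10, 10, 10, 10, 10, 10, 2, 2, 2, 2, 2, 2, 1] (20 cycles, including the fixed point 0).
20 cycles on 143: each ℓ→(−1)^(ℓ−1), product (−1)^123 = -1.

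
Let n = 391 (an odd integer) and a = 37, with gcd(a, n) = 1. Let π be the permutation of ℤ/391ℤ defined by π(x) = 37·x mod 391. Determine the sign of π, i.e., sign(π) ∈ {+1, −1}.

+1

Orbit of 185 under x↦37x: [185, 198, 288, 99, 144, 245, 72]… (length divides ord_391(37)).
5 cycles of lengths [176, 176, 22, 16, 1].
391 − 5 = 386 transpositions; sign(π) = (−1)^386 = +1.
Check: (37/391) = +1 by Zolotarev.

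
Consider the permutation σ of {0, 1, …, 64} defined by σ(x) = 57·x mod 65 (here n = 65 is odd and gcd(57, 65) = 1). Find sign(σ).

Trace 64: π^k(64) = [64, 8, 1, 57] for k=0..3.
π_57 has 17 disjoint cycles with lengths [4, 4, 4, 4, 4, 4, 4, 4, 4, 4, 4, 4, 4, 4, 4, 4, 1] on {0,…,64}.
Σ(ℓ_i−1) = 65−17 = 48; sign = (−1)^48 = +1.

+1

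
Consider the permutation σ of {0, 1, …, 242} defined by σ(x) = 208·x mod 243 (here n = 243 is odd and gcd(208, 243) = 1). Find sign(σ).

+1

Trace 10: π^k(10) = [10, 136, 100, 145, 28, 235, 37] for k=0..6.
The orbit structure of x ↦ 208x mod 243: 27 orbits of sizes [27, 27, 27, 27, 27, 27, 9, 9, 9, 9, 9, 9, 3, 3, 3, 3, 3, 3, 1, 1, 1, 1, 1, 1, 1, 1, 1].
sign(π) = (−1)^{n − #cycles} = (−1)^{243−27} = (−1)^216 = +1.
Check: (208/243) = +1 by Zolotarev.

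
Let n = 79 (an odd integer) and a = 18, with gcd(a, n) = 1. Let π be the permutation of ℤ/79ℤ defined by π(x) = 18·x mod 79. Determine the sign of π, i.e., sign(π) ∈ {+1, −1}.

Trace 46: π^k(46) = [46, 38, 52, 67, 21, 62, 10] for k=0..6.
The orbit structure of x ↦ 18x mod 79: 7 orbits of sizes [13, 13, 13, 13, 13, 13, 1].
79 − 7 = 72 transpositions; sign(π) = (−1)^72 = +1.
Via Zolotarev, sign(π_{18}) = (18|79) = +1.

+1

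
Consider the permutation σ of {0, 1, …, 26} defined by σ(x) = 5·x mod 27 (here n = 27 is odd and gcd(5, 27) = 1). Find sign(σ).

-1

Trace 5: π^k(5) = [5, 25, 17, 4, 20, 19, 14] for k=0..6.
Decompose π into cycles: lengths [18, 6, 2, 1] (4 cycles, including the fixed point 0).
sign(π) = (−1)^{n − #cycles} = (−1)^{27−4} = (−1)^23 = -1.
Via Zolotarev, sign(π_{5}) = (5|27) = -1.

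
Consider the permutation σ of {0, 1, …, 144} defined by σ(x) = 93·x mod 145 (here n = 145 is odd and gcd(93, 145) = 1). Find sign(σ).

Start at x=122: 122 → 36 → 13 → 49 → 62 → 111 → 28 → … (one orbit).
8 cycles of lengths [28, 28, 28, 28, 14, 14, 4, 1].
With 8 cycles on 145 points, sign = (−1)^{145−8} = -1.
Via Zolotarev, sign(π_{93}) = (93|145) = -1.

-1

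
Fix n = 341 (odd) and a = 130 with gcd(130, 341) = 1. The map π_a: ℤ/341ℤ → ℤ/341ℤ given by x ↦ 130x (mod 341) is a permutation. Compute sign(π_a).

-1

Trace 284: π^k(284) = [284, 92, 25, 181, 1, 130, 191] for k=0..6.
Decompose π into cycles: lengths [30, 30, 30, 30, 30, 30, 30, 30, 30, 30, 6, 6, 6, 6, 6, 5, 5, 1] (18 cycles, including the fixed point 0).
341 − 18 = 323 transpositions; sign(π) = (−1)^323 = -1.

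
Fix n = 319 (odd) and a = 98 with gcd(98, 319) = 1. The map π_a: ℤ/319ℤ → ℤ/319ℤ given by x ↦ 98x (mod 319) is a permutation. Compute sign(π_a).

Trace 122: π^k(122) = [122, 153, 1, 98, 34, 142, 199] for k=0..6.
Cycle type of π: 28×11 + 2×5 + 1; total 17 cycles.
sign(π) = (−1)^{n − #cycles} = (−1)^{319−17} = (−1)^302 = +1.

+1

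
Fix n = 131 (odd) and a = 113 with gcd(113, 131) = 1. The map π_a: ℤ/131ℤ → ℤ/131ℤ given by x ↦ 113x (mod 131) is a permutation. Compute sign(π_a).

Start at x=80: 80 → 1 → 113 → 62 → 63 → 45 → 107 → … (one orbit).
The orbit structure of x ↦ 113x mod 131: 11 orbits of sizes [13, 13, 13, 13, 13, 13, 13, 13, 13, 13, 1].
sign(π) = (−1)^{n − #cycles} = (−1)^{131−11} = (−1)^120 = +1.
Zolotarev: (113|131) = +1, matching the cycle-count sign.

+1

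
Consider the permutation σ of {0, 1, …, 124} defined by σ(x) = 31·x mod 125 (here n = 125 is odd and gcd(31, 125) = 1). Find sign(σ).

+1

Start at x=86: 86 → 41 → 21 → 26 → 56 → 111 → 66 → … (one orbit).
π_31 has 13 disjoint cycles with lengths [25, 25, 25, 25, 5, 5, 5, 5, 1, 1, 1, 1, 1] on {0,…,124}.
n − c = 125 − 13 = 112; sign = (−1)^112 = +1.
(31|125)_J = +1 (Zolotarev's lemma cross-check).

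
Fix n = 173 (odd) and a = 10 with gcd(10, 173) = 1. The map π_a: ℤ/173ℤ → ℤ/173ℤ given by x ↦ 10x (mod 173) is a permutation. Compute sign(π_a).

Start at x=109: 109 → 52 → 1 → 10 → 100 → 135 → 139 → … (one orbit).
5 cycles of lengths [43, 43, 43, 43, 1].
sign(π) = (−1)^{n − #cycles} = (−1)^{173−5} = (−1)^168 = +1.
Via Zolotarev, sign(π_{10}) = (10|173) = +1.

+1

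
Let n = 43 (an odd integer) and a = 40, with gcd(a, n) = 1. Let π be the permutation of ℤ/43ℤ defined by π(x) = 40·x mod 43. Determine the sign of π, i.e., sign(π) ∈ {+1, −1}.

Orbit of 31 under x↦40x: [31, 36, 21, 23, 17, 35, 24]… (length divides ord_43(40)).
The orbit structure of x ↦ 40x mod 43: 3 orbits of sizes [21, 21, 1].
sign(π) = (−1)^{n − #cycles} = (−1)^{43−3} = (−1)^40 = +1.
Check: (40/43) = +1 by Zolotarev.

+1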